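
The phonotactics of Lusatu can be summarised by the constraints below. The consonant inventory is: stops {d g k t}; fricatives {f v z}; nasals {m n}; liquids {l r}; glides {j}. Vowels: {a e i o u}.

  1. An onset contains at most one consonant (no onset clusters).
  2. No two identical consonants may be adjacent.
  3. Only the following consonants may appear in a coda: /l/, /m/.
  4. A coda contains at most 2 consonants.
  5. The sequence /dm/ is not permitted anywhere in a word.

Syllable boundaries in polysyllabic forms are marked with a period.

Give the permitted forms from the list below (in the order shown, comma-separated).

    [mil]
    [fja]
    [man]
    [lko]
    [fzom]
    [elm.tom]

[mil], [elm.tom]

[mil] — σ1 onset /m/, coda /l/ ok → permitted
[fja] — violates constraint 1: syllable 1 onset /fj/ has 2 consonants (> 1) → not permitted
[man] — violates constraint 3: syllable 1 coda contains /n/, which is not a licensed coda consonant → not permitted
[lko] — violates constraint 1: syllable 1 onset /lk/ has 2 consonants (> 1) → not permitted
[fzom] — violates constraint 1: syllable 1 onset /fz/ has 2 consonants (> 1) → not permitted
[elm.tom] — σ1 onset /∅/, coda /lm/ (2C) ok; σ2 onset /t/, coda /m/ ok → permitted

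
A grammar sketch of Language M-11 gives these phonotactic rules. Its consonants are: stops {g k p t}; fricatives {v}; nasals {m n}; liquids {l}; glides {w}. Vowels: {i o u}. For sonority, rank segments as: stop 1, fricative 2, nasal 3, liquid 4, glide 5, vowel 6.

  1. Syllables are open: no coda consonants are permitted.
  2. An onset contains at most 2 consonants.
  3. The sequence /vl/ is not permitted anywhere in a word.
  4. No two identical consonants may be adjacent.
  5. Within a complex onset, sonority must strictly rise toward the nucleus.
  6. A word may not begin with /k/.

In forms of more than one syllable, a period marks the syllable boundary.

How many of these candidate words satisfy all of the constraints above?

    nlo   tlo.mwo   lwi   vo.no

4

nlo — σ1 onset /nl/ (3→4 rises), coda /∅/ ok → phonotactically legal
tlo.mwo — σ1 onset /tl/ (1→4 rises), coda /∅/ ok; σ2 onset /mw/ (3→5 rises), coda /∅/ ok → phonotactically legal
lwi — σ1 onset /lw/ (4→5 rises), coda /∅/ ok → phonotactically legal
vo.no — σ1 onset /v/, coda /∅/ ok; σ2 onset /n/, coda /∅/ ok → phonotactically legal
Phonotactically legal: nlo, tlo.mwo, lwi, vo.no → 4.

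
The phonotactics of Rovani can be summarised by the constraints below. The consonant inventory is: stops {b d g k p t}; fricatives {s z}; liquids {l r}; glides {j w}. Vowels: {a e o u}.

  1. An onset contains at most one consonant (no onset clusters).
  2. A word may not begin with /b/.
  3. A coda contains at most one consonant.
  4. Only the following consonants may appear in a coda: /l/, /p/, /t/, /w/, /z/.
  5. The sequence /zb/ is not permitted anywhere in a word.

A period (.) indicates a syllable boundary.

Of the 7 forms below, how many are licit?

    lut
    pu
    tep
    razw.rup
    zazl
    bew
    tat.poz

lut — σ1 onset /l/, coda /t/ ok → licit
pu — σ1 onset /p/, coda /∅/ ok → licit
tep — σ1 onset /t/, coda /p/ ok → licit
razw.rup — violates constraint 3: syllable 1 coda /zw/ has 2 consonants (> 1) → illicit
zazl — violates constraint 3: syllable 1 coda /zl/ has 2 consonants (> 1) → illicit
bew — violates constraint 2: word begins with /b/ → illicit
tat.poz — σ1 onset /t/, coda /t/ ok; σ2 onset /p/, coda /z/ ok → licit
Licit: lut, pu, tep, tat.poz → 4.

4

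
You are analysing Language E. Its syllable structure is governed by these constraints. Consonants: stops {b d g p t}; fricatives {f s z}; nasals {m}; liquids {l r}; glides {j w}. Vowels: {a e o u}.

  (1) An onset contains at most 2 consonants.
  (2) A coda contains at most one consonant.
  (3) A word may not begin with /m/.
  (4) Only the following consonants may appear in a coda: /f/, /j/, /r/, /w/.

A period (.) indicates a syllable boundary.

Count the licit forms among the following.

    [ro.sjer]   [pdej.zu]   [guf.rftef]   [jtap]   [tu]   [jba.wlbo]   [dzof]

4

[ro.sjer] — σ1 onset /r/, coda /∅/ ok; σ2 onset /sj/ (2C), coda /r/ ok → licit
[pdej.zu] — σ1 onset /pd/ (2C), coda /j/ ok; σ2 onset /z/, coda /∅/ ok → licit
[guf.rftef] — violates constraint 1: syllable 2 onset /rft/ has 3 consonants (> 2) → illicit
[jtap] — violates constraint 4: syllable 1 coda contains /p/, which is not a licensed coda consonant → illicit
[tu] — σ1 onset /t/, coda /∅/ ok → licit
[jba.wlbo] — violates constraint 1: syllable 2 onset /wlb/ has 3 consonants (> 2) → illicit
[dzof] — σ1 onset /dz/ (2C), coda /f/ ok → licit
Licit: [ro.sjer], [pdej.zu], [tu], [dzof] → 4.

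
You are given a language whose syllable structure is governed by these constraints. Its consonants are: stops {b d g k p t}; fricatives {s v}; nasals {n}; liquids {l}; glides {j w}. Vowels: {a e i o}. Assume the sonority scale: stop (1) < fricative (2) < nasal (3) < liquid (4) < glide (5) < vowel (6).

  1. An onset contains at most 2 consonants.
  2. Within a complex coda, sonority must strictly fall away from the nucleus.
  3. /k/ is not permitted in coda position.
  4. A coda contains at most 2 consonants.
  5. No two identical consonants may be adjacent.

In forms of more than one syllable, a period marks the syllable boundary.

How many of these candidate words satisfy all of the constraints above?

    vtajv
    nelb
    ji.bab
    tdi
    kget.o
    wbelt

vtajv — σ1 onset /vt/ (2C), coda /jv/ (5→2 falls) ok → phonotactically legal
nelb — σ1 onset /n/, coda /lb/ (4→1 falls) ok → phonotactically legal
ji.bab — σ1 onset /j/, coda /∅/ ok; σ2 onset /b/, coda /b/ ok → phonotactically legal
tdi — σ1 onset /td/ (2C), coda /∅/ ok → phonotactically legal
kget.o — σ1 onset /kg/ (2C), coda /t/ ok; σ2 onset /∅/, coda /∅/ ok → phonotactically legal
wbelt — σ1 onset /wb/ (2C), coda /lt/ (4→1 falls) ok → phonotactically legal
Phonotactically legal: vtajv, nelb, ji.bab, tdi, kget.o, wbelt → 6.

6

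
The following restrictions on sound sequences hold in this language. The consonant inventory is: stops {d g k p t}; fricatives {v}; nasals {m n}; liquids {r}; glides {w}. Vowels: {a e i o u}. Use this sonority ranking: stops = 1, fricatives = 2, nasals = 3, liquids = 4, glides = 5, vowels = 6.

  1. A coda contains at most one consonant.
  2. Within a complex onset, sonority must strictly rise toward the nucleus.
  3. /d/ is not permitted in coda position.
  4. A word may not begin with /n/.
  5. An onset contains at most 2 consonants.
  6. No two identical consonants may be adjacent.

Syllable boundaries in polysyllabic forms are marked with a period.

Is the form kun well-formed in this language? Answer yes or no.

yes

kun — σ1 onset /k/, coda /n/ ok → well-formed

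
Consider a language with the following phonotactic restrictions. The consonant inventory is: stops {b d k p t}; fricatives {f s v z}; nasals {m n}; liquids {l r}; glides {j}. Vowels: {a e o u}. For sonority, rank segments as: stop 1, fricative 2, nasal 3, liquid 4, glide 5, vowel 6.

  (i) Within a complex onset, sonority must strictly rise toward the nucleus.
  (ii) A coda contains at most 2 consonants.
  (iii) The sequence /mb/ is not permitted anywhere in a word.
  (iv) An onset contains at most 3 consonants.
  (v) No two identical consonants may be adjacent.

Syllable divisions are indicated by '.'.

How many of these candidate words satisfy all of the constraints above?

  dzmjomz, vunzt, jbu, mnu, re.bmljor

dzmjomz — violates constraint (iv): syllable 1 onset /dzmj/ has 4 consonants (> 3) → illicit
vunzt — violates constraint (ii): syllable 1 coda /nzt/ has 3 consonants (> 2) → illicit
jbu — violates constraint (i): syllable 1 onset /jb/: /j/ (glide, 5) → /b/ (stop, 1) does not rise → illicit
mnu — violates constraint (i): syllable 1 onset /mn/: /m/ (nasal, 3) → /n/ (nasal, 3) does not rise → illicit
re.bmljor — violates constraint (iv): syllable 2 onset /bmlj/ has 4 consonants (> 3) → illicit
No form is licit → 0.

0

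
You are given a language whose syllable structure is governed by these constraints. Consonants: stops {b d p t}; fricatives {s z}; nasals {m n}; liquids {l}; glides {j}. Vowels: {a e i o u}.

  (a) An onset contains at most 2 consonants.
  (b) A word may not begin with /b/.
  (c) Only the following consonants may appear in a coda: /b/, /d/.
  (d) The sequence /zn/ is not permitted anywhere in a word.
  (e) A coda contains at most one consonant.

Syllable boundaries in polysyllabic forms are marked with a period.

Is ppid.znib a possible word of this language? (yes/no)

ppid.znib — violates constraint (d): contains banned sequence /zn/ → not permitted

no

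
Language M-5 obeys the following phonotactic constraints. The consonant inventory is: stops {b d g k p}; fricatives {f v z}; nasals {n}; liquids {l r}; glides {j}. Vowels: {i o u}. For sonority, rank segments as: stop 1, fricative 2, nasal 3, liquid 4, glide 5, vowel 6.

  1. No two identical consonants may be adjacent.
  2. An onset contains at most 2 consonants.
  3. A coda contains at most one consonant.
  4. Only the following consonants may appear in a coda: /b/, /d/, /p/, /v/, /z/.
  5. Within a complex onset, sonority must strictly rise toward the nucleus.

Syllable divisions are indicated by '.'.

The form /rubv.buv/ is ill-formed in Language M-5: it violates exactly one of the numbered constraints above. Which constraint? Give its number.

/rubv.buv/: syllable 1 coda /bv/ has 2 consonants (> 1).
This is a violation of constraint 3: "A coda contains at most one consonant."
The remaining constraints (1, 2, 4, 5) are satisfied.

3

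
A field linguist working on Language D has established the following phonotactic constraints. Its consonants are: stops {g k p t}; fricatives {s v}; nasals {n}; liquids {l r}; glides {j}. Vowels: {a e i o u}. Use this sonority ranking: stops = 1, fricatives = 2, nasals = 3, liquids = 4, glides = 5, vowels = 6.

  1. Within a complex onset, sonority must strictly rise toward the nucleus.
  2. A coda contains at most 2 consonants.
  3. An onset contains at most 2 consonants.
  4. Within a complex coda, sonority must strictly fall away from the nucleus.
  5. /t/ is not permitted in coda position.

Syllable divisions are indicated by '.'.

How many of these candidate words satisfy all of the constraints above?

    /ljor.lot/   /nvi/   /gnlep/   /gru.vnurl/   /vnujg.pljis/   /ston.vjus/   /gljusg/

/ljor.lot/ — violates constraint 5: syllable 2 coda contains /t/ → phonotactically illegal
/nvi/ — violates constraint 1: syllable 1 onset /nv/: /n/ (nasal, 3) → /v/ (fricative, 2) does not rise → phonotactically illegal
/gnlep/ — violates constraint 3: syllable 1 onset /gnl/ has 3 consonants (> 2) → phonotactically illegal
/gru.vnurl/ — violates constraint 4: syllable 2 coda /rl/: /r/ (liquid, 4) → /l/ (liquid, 4) does not fall → phonotactically illegal
/vnujg.pljis/ — violates constraint 3: syllable 2 onset /plj/ has 3 consonants (> 2) → phonotactically illegal
/ston.vjus/ — violates constraint 1: syllable 1 onset /st/: /s/ (fricative, 2) → /t/ (stop, 1) does not rise → phonotactically illegal
/gljusg/ — violates constraint 3: syllable 1 onset /glj/ has 3 consonants (> 2) → phonotactically illegal
No form is phonotactically legal → 0.

0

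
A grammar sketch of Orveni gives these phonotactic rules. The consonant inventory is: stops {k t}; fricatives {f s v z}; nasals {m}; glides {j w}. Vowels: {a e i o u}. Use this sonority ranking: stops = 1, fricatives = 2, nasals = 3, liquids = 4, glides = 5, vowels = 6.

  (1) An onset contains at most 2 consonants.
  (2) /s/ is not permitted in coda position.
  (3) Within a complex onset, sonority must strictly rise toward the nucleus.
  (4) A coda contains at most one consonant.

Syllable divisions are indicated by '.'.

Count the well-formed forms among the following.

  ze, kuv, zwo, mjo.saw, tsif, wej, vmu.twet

7

ze — σ1 onset /z/, coda /∅/ ok → well-formed
kuv — σ1 onset /k/, coda /v/ ok → well-formed
zwo — σ1 onset /zw/ (2→5 rises), coda /∅/ ok → well-formed
mjo.saw — σ1 onset /mj/ (3→5 rises), coda /∅/ ok; σ2 onset /s/, coda /w/ ok → well-formed
tsif — σ1 onset /ts/ (1→2 rises), coda /f/ ok → well-formed
wej — σ1 onset /w/, coda /j/ ok → well-formed
vmu.twet — σ1 onset /vm/ (2→3 rises), coda /∅/ ok; σ2 onset /tw/ (1→5 rises), coda /t/ ok → well-formed
Well-formed: ze, kuv, zwo, mjo.saw, tsif, wej, vmu.twet → 7.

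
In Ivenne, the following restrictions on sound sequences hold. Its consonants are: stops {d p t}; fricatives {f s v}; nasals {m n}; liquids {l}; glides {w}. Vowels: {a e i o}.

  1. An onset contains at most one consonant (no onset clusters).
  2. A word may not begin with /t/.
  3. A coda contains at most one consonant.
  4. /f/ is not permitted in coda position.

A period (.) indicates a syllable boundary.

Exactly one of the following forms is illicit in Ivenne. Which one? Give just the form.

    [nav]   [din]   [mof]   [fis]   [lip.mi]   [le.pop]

[mof]

[nav] — σ1 onset /n/, coda /v/ ok → licit
[din] — σ1 onset /d/, coda /n/ ok → licit
[mof] — violates constraint 4: syllable 1 coda contains /f/ → illicit
[fis] — σ1 onset /f/, coda /s/ ok → licit
[lip.mi] — σ1 onset /l/, coda /p/ ok; σ2 onset /m/, coda /∅/ ok → licit
[le.pop] — σ1 onset /l/, coda /∅/ ok; σ2 onset /p/, coda /p/ ok → licit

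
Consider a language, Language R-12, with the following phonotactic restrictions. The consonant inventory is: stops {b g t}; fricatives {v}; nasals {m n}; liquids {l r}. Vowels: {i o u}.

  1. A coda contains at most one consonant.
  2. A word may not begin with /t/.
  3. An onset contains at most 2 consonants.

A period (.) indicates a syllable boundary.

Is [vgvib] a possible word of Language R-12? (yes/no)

[vgvib] — violates constraint 3: syllable 1 onset /vgv/ has 3 consonants (> 2) → ill-formed

no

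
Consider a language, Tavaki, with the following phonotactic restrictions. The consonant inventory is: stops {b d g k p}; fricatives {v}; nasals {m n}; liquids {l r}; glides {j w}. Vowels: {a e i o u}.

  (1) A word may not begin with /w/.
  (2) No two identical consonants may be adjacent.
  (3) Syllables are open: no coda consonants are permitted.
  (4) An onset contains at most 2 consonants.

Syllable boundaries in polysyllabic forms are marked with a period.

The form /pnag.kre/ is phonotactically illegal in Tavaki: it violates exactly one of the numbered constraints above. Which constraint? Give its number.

3

/pnag.kre/: syllable 1 coda /g/ has 1 consonant (> 0).
This is a violation of constraint 3: "Syllables are open: no coda consonants are permitted."
The remaining constraints (1, 2, 4) are satisfied.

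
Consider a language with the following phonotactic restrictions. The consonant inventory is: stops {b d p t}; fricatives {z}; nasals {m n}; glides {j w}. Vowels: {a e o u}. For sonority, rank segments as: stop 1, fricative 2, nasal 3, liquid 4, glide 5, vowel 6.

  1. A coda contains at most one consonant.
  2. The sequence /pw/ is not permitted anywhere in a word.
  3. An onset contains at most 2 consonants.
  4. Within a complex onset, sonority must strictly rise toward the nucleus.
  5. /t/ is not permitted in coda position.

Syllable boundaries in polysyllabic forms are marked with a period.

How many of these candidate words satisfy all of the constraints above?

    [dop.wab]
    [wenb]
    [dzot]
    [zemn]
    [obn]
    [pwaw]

[dop.wab] — violates constraint 2: contains banned sequence /pw/ → phonotactically illegal
[wenb] — violates constraint 1: syllable 1 coda /nb/ has 2 consonants (> 1) → phonotactically illegal
[dzot] — violates constraint 5: syllable 1 coda contains /t/ → phonotactically illegal
[zemn] — violates constraint 1: syllable 1 coda /mn/ has 2 consonants (> 1) → phonotactically illegal
[obn] — violates constraint 1: syllable 1 coda /bn/ has 2 consonants (> 1) → phonotactically illegal
[pwaw] — violates constraint 2: contains banned sequence /pw/ → phonotactically illegal
No form is phonotactically legal → 0.

0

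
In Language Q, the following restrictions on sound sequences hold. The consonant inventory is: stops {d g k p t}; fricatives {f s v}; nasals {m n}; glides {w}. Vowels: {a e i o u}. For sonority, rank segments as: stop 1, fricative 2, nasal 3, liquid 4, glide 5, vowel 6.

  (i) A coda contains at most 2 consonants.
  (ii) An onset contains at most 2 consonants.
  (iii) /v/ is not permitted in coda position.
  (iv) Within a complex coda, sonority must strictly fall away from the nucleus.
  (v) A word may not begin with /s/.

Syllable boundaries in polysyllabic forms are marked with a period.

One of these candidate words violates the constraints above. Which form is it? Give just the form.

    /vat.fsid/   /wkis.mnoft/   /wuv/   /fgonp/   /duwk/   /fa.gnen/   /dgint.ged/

/vat.fsid/ — σ1 onset /v/, coda /t/ ok; σ2 onset /fs/ (2C), coda /d/ ok → licit
/wkis.mnoft/ — σ1 onset /wk/ (2C), coda /s/ ok; σ2 onset /mn/ (2C), coda /ft/ (2→1 falls) ok → licit
/wuv/ — violates constraint (iii): syllable 1 coda contains /v/ → illicit
/fgonp/ — σ1 onset /fg/ (2C), coda /np/ (3→1 falls) ok → licit
/duwk/ — σ1 onset /d/, coda /wk/ (5→1 falls) ok → licit
/fa.gnen/ — σ1 onset /f/, coda /∅/ ok; σ2 onset /gn/ (2C), coda /n/ ok → licit
/dgint.ged/ — σ1 onset /dg/ (2C), coda /nt/ (3→1 falls) ok; σ2 onset /g/, coda /d/ ok → licit

/wuv/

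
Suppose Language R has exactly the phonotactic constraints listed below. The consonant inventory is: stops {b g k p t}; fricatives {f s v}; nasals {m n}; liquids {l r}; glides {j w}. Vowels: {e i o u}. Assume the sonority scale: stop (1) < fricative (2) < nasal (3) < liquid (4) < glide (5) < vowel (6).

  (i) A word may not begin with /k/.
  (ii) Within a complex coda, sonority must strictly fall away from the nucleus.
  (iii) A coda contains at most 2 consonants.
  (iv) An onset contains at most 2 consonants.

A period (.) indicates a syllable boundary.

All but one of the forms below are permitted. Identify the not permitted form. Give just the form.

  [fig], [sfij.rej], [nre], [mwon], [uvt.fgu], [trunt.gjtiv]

[fig] — σ1 onset /f/, coda /g/ ok → permitted
[sfij.rej] — σ1 onset /sf/ (2C), coda /j/ ok; σ2 onset /r/, coda /j/ ok → permitted
[nre] — σ1 onset /nr/ (2C), coda /∅/ ok → permitted
[mwon] — σ1 onset /mw/ (2C), coda /n/ ok → permitted
[uvt.fgu] — σ1 onset /∅/, coda /vt/ (2→1 falls) ok; σ2 onset /fg/ (2C), coda /∅/ ok → permitted
[trunt.gjtiv] — violates constraint (iv): syllable 2 onset /gjt/ has 3 consonants (> 2) → not permitted

[trunt.gjtiv]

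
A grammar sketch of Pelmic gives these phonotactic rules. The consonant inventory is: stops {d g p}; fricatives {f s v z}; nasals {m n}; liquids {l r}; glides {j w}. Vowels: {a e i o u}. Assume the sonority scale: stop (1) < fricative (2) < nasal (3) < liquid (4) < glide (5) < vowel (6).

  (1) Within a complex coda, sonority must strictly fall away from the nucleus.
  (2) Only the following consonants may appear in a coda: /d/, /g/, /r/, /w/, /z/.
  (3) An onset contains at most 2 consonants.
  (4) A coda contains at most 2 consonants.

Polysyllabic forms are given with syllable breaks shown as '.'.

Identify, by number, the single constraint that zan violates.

2

zan: syllable 1 coda contains /n/, which is not a licensed coda consonant.
This is a violation of constraint 2: "Only the following consonants may appear in a coda: /d/, /g/, /r/, /w/, /z/."
The remaining constraints (1, 3, 4) are satisfied.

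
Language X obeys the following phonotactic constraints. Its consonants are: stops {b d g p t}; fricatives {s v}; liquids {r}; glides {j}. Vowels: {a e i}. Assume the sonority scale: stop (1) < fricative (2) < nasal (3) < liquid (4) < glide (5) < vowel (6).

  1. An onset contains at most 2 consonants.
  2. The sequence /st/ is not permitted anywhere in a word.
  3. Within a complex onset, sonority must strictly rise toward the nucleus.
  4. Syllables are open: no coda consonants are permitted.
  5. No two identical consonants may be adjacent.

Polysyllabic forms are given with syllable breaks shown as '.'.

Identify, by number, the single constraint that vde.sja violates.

3

vde.sja: syllable 1 onset /vd/: /v/ (fricative, 2) → /d/ (stop, 1) does not rise.
This is a violation of constraint 3: "Within a complex onset, sonority must strictly rise toward the nucleus."
The remaining constraints (1, 2, 4, 5) are satisfied.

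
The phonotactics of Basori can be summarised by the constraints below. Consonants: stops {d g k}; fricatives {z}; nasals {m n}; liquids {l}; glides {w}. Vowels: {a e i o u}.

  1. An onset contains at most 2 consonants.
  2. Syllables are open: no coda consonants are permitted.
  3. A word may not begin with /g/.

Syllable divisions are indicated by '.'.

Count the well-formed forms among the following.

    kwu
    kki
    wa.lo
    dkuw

3

kwu — σ1 onset /kw/ (2C), coda /∅/ ok → well-formed
kki — σ1 onset /kk/ (2C), coda /∅/ ok → well-formed
wa.lo — σ1 onset /w/, coda /∅/ ok; σ2 onset /l/, coda /∅/ ok → well-formed
dkuw — violates constraint 2: syllable 1 coda /w/ has 1 consonant (> 0) → ill-formed
Well-formed: kwu, kki, wa.lo → 3.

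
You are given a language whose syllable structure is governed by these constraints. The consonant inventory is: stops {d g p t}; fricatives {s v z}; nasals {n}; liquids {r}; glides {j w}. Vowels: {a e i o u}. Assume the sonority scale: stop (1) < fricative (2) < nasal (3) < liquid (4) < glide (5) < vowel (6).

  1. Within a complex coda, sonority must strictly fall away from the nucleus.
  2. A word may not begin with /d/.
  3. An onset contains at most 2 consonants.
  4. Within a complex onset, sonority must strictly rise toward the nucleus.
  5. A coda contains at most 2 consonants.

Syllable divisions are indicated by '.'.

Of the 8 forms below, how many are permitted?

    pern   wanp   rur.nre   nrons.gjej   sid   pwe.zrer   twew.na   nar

8

pern — σ1 onset /p/, coda /rn/ (4→3 falls) ok → permitted
wanp — σ1 onset /w/, coda /np/ (3→1 falls) ok → permitted
rur.nre — σ1 onset /r/, coda /r/ ok; σ2 onset /nr/ (3→4 rises), coda /∅/ ok → permitted
nrons.gjej — σ1 onset /nr/ (3→4 rises), coda /ns/ (3→2 falls) ok; σ2 onset /gj/ (1→5 rises), coda /j/ ok → permitted
sid — σ1 onset /s/, coda /d/ ok → permitted
pwe.zrer — σ1 onset /pw/ (1→5 rises), coda /∅/ ok; σ2 onset /zr/ (2→4 rises), coda /r/ ok → permitted
twew.na — σ1 onset /tw/ (1→5 rises), coda /w/ ok; σ2 onset /n/, coda /∅/ ok → permitted
nar — σ1 onset /n/, coda /r/ ok → permitted
Permitted: pern, wanp, rur.nre, nrons.gjej, sid, pwe.zrer, twew.na, nar → 8.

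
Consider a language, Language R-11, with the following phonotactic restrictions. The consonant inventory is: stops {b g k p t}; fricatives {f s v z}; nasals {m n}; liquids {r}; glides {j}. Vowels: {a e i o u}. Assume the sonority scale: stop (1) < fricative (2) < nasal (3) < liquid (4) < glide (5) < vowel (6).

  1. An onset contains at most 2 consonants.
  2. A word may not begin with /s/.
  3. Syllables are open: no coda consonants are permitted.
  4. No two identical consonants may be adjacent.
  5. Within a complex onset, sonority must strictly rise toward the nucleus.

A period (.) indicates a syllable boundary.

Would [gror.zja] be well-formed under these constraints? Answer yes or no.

[gror.zja] — violates constraint 3: syllable 1 coda /r/ has 1 consonant (> 0) → ill-formed

no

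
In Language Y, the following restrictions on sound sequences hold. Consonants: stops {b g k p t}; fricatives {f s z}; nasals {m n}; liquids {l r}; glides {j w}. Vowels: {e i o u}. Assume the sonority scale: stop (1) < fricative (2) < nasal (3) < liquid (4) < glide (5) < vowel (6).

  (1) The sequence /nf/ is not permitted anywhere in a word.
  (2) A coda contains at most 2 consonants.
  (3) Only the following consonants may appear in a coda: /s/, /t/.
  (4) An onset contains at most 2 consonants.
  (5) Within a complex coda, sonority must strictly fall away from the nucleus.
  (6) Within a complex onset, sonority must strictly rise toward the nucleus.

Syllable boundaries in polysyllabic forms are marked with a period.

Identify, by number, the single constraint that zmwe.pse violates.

4

zmwe.pse: syllable 1 onset /zmw/ has 3 consonants (> 2).
This is a violation of constraint 4: "An onset contains at most 2 consonants."
The remaining constraints (1, 2, 3, 5, 6) are satisfied.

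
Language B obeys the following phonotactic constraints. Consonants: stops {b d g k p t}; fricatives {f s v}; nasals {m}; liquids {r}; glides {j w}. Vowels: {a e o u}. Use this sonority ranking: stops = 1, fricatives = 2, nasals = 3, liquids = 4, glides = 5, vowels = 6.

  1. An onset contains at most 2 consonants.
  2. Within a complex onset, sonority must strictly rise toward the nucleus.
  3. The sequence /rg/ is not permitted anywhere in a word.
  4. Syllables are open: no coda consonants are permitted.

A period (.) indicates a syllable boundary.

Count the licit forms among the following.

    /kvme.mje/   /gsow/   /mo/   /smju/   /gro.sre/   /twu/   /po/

4

/kvme.mje/ — violates constraint 1: syllable 1 onset /kvm/ has 3 consonants (> 2) → illicit
/gsow/ — violates constraint 4: syllable 1 coda /w/ has 1 consonant (> 0) → illicit
/mo/ — σ1 onset /m/, coda /∅/ ok → licit
/smju/ — violates constraint 1: syllable 1 onset /smj/ has 3 consonants (> 2) → illicit
/gro.sre/ — σ1 onset /gr/ (1→4 rises), coda /∅/ ok; σ2 onset /sr/ (2→4 rises), coda /∅/ ok → licit
/twu/ — σ1 onset /tw/ (1→5 rises), coda /∅/ ok → licit
/po/ — σ1 onset /p/, coda /∅/ ok → licit
Licit: /mo/, /gro.sre/, /twu/, /po/ → 4.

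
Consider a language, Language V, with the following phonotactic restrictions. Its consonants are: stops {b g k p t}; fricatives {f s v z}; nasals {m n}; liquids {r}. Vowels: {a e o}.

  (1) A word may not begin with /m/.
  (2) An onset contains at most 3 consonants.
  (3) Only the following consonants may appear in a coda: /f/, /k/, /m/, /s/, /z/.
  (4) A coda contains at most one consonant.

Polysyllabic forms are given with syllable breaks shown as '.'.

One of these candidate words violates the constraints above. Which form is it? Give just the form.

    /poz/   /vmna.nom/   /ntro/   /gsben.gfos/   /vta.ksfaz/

/gsben.gfos/

/poz/ — σ1 onset /p/, coda /z/ ok → well-formed
/vmna.nom/ — σ1 onset /vmn/ (3C), coda /∅/ ok; σ2 onset /n/, coda /m/ ok → well-formed
/ntro/ — σ1 onset /ntr/ (3C), coda /∅/ ok → well-formed
/gsben.gfos/ — violates constraint 3: syllable 1 coda contains /n/, which is not a licensed coda consonant → ill-formed
/vta.ksfaz/ — σ1 onset /vt/ (2C), coda /∅/ ok; σ2 onset /ksf/ (3C), coda /z/ ok → well-formed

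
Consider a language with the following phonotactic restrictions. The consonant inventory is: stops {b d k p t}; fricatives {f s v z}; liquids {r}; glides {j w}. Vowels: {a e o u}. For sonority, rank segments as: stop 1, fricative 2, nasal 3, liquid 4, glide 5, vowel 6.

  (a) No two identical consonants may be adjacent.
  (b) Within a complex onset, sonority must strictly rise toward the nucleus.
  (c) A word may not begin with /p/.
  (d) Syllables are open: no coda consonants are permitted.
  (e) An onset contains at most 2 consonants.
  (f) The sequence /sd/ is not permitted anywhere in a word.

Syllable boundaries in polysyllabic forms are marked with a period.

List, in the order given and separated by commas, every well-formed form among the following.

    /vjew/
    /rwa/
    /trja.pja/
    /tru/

/rwa/, /tru/

/vjew/ — violates constraint (d): syllable 1 coda /w/ has 1 consonant (> 0) → ill-formed
/rwa/ — σ1 onset /rw/ (4→5 rises), coda /∅/ ok → well-formed
/trja.pja/ — violates constraint (e): syllable 1 onset /trj/ has 3 consonants (> 2) → ill-formed
/tru/ — σ1 onset /tr/ (1→4 rises), coda /∅/ ok → well-formed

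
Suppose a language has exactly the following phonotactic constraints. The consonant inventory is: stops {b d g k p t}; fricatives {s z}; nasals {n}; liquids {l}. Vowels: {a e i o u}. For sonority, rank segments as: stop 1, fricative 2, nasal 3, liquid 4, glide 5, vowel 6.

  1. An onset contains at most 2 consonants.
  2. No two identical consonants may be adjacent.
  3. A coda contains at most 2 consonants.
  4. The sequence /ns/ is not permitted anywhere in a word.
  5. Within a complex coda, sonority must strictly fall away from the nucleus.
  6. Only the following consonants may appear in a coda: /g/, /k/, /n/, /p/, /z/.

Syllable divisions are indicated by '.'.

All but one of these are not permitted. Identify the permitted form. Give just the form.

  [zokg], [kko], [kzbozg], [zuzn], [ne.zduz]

[ne.zduz]

[zokg] — violates constraint 5: syllable 1 coda /kg/: /k/ (stop, 1) → /g/ (stop, 1) does not fall → not permitted
[kko] — violates constraint 2: adjacent identical consonants /kk/ → not permitted
[kzbozg] — violates constraint 1: syllable 1 onset /kzb/ has 3 consonants (> 2) → not permitted
[zuzn] — violates constraint 5: syllable 1 coda /zn/: /z/ (fricative, 2) → /n/ (nasal, 3) does not fall → not permitted
[ne.zduz] — σ1 onset /n/, coda /∅/ ok; σ2 onset /zd/ (2C), coda /z/ ok → permitted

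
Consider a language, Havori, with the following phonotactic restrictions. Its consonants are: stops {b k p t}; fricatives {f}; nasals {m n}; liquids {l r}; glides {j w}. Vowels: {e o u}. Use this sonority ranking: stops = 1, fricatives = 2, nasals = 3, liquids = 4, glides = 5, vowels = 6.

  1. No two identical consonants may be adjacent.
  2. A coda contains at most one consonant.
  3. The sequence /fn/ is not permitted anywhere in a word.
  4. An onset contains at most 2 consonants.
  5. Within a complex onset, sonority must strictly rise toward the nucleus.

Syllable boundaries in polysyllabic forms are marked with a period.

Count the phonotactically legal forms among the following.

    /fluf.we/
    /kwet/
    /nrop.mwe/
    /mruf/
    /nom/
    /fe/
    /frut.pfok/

7

/fluf.we/ — σ1 onset /fl/ (2→4 rises), coda /f/ ok; σ2 onset /w/, coda /∅/ ok → phonotactically legal
/kwet/ — σ1 onset /kw/ (1→5 rises), coda /t/ ok → phonotactically legal
/nrop.mwe/ — σ1 onset /nr/ (3→4 rises), coda /p/ ok; σ2 onset /mw/ (3→5 rises), coda /∅/ ok → phonotactically legal
/mruf/ — σ1 onset /mr/ (3→4 rises), coda /f/ ok → phonotactically legal
/nom/ — σ1 onset /n/, coda /m/ ok → phonotactically legal
/fe/ — σ1 onset /f/, coda /∅/ ok → phonotactically legal
/frut.pfok/ — σ1 onset /fr/ (2→4 rises), coda /t/ ok; σ2 onset /pf/ (1→2 rises), coda /k/ ok → phonotactically legal
Phonotactically legal: /fluf.we/, /kwet/, /nrop.mwe/, /mruf/, /nom/, /fe/, /frut.pfok/ → 7.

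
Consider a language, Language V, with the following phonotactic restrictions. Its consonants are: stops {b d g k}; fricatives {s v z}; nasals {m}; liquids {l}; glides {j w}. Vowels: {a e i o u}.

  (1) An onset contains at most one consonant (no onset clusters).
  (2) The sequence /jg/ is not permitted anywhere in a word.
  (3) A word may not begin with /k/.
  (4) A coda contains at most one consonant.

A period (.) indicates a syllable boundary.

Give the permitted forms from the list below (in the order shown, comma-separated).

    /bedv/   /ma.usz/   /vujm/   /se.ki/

/se.ki/

/bedv/ — violates constraint 4: syllable 1 coda /dv/ has 2 consonants (> 1) → not permitted
/ma.usz/ — violates constraint 4: syllable 2 coda /sz/ has 2 consonants (> 1) → not permitted
/vujm/ — violates constraint 4: syllable 1 coda /jm/ has 2 consonants (> 1) → not permitted
/se.ki/ — σ1 onset /s/, coda /∅/ ok; σ2 onset /k/, coda /∅/ ok → permitted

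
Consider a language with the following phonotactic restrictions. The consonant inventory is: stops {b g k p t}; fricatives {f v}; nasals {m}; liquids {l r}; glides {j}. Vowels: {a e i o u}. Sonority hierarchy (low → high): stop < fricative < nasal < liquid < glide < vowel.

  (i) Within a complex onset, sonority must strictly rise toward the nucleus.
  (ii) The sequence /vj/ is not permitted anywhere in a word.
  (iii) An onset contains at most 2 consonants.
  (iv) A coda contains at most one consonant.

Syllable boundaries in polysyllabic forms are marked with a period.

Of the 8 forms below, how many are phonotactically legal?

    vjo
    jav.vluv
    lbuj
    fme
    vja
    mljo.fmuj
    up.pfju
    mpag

2

vjo — violates constraint (ii): contains banned sequence /vj/ → phonotactically illegal
jav.vluv — σ1 onset /j/, coda /v/ ok; σ2 onset /vl/ (2→4 rises), coda /v/ ok → phonotactically legal
lbuj — violates constraint (i): syllable 1 onset /lb/: /l/ (liquid, 4) → /b/ (stop, 1) does not rise → phonotactically illegal
fme — σ1 onset /fm/ (2→3 rises), coda /∅/ ok → phonotactically legal
vja — violates constraint (ii): contains banned sequence /vj/ → phonotactically illegal
mljo.fmuj — violates constraint (iii): syllable 1 onset /mlj/ has 3 consonants (> 2) → phonotactically illegal
up.pfju — violates constraint (iii): syllable 2 onset /pfj/ has 3 consonants (> 2) → phonotactically illegal
mpag — violates constraint (i): syllable 1 onset /mp/: /m/ (nasal, 3) → /p/ (stop, 1) does not rise → phonotactically illegal
Phonotactically legal: jav.vluv, fme → 2.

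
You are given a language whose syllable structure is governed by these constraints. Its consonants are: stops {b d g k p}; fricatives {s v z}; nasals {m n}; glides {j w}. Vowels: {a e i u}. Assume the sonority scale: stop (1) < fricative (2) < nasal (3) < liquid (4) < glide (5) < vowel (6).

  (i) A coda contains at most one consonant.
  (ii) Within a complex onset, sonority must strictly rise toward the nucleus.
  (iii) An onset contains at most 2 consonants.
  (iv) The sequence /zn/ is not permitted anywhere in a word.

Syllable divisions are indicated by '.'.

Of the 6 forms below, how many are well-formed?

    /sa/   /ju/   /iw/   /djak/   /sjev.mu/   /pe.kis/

/sa/ — σ1 onset /s/, coda /∅/ ok → well-formed
/ju/ — σ1 onset /j/, coda /∅/ ok → well-formed
/iw/ — σ1 onset /∅/, coda /w/ ok → well-formed
/djak/ — σ1 onset /dj/ (1→5 rises), coda /k/ ok → well-formed
/sjev.mu/ — σ1 onset /sj/ (2→5 rises), coda /v/ ok; σ2 onset /m/, coda /∅/ ok → well-formed
/pe.kis/ — σ1 onset /p/, coda /∅/ ok; σ2 onset /k/, coda /s/ ok → well-formed
Well-formed: /sa/, /ju/, /iw/, /djak/, /sjev.mu/, /pe.kis/ → 6.

6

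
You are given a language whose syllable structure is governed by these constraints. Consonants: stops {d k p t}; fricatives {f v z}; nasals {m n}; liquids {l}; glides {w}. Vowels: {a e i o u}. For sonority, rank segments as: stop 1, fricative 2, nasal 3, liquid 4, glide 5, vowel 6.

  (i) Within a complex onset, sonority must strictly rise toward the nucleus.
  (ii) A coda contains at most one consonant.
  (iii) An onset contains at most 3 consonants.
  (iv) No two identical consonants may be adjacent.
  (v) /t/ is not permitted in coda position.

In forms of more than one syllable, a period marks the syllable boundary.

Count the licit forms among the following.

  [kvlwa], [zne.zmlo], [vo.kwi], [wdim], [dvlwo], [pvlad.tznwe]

[kvlwa] — violates constraint (iii): syllable 1 onset /kvlw/ has 4 consonants (> 3) → illicit
[zne.zmlo] — σ1 onset /zn/ (2→3 rises), coda /∅/ ok; σ2 onset /zml/ (2→3→4 rises), coda /∅/ ok → licit
[vo.kwi] — σ1 onset /v/, coda /∅/ ok; σ2 onset /kw/ (1→5 rises), coda /∅/ ok → licit
[wdim] — violates constraint (i): syllable 1 onset /wd/: /w/ (glide, 5) → /d/ (stop, 1) does not rise → illicit
[dvlwo] — violates constraint (iii): syllable 1 onset /dvlw/ has 4 consonants (> 3) → illicit
[pvlad.tznwe] — violates constraint (iii): syllable 2 onset /tznw/ has 4 consonants (> 3) → illicit
Licit: [zne.zmlo], [vo.kwi] → 2.

2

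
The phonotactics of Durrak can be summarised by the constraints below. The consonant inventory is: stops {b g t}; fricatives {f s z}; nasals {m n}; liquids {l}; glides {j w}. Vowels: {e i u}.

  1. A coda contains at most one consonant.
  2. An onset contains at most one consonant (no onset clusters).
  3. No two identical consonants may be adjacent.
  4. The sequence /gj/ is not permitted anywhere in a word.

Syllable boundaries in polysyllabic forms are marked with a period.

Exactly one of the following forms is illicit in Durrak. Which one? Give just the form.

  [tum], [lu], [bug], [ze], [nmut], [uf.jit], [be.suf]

[nmut]

[tum] — σ1 onset /t/, coda /m/ ok → licit
[lu] — σ1 onset /l/, coda /∅/ ok → licit
[bug] — σ1 onset /b/, coda /g/ ok → licit
[ze] — σ1 onset /z/, coda /∅/ ok → licit
[nmut] — violates constraint 2: syllable 1 onset /nm/ has 2 consonants (> 1) → illicit
[uf.jit] — σ1 onset /∅/, coda /f/ ok; σ2 onset /j/, coda /t/ ok → licit
[be.suf] — σ1 onset /b/, coda /∅/ ok; σ2 onset /s/, coda /f/ ok → licit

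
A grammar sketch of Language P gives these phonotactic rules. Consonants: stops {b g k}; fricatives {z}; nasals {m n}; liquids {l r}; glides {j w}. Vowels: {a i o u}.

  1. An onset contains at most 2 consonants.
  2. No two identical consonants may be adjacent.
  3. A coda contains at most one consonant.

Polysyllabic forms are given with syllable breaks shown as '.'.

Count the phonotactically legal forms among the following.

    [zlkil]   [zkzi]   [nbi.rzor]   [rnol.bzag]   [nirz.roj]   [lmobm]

2

[zlkil] — violates constraint 1: syllable 1 onset /zlk/ has 3 consonants (> 2) → phonotactically illegal
[zkzi] — violates constraint 1: syllable 1 onset /zkz/ has 3 consonants (> 2) → phonotactically illegal
[nbi.rzor] — σ1 onset /nb/ (2C), coda /∅/ ok; σ2 onset /rz/ (2C), coda /r/ ok → phonotactically legal
[rnol.bzag] — σ1 onset /rn/ (2C), coda /l/ ok; σ2 onset /bz/ (2C), coda /g/ ok → phonotactically legal
[nirz.roj] — violates constraint 3: syllable 1 coda /rz/ has 2 consonants (> 1) → phonotactically illegal
[lmobm] — violates constraint 3: syllable 1 coda /bm/ has 2 consonants (> 1) → phonotactically illegal
Phonotactically legal: [nbi.rzor], [rnol.bzag] → 2.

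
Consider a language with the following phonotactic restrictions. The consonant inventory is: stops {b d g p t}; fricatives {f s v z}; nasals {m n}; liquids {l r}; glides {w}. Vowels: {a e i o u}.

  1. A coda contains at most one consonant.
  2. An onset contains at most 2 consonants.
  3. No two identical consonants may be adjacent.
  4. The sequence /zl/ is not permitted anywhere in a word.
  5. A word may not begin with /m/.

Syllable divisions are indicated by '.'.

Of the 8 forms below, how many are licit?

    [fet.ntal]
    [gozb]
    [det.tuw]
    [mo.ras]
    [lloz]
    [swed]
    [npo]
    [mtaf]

[fet.ntal] — σ1 onset /f/, coda /t/ ok; σ2 onset /nt/ (2C), coda /l/ ok → licit
[gozb] — violates constraint 1: syllable 1 coda /zb/ has 2 consonants (> 1) → illicit
[det.tuw] — violates constraint 3: adjacent identical consonants /tt/ → illicit
[mo.ras] — violates constraint 5: word begins with /m/ → illicit
[lloz] — violates constraint 3: adjacent identical consonants /ll/ → illicit
[swed] — σ1 onset /sw/ (2C), coda /d/ ok → licit
[npo] — σ1 onset /np/ (2C), coda /∅/ ok → licit
[mtaf] — violates constraint 5: word begins with /m/ → illicit
Licit: [fet.ntal], [swed], [npo] → 3.

3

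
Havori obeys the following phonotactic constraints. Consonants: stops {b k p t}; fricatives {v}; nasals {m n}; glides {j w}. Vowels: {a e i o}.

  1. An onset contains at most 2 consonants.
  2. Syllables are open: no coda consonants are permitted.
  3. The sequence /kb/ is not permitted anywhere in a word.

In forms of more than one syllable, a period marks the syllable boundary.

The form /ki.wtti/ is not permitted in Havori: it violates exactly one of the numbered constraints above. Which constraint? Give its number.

/ki.wtti/: syllable 2 onset /wtt/ has 3 consonants (> 2).
This is a violation of constraint 1: "An onset contains at most 2 consonants."
The remaining constraints (2, 3) are satisfied.

1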